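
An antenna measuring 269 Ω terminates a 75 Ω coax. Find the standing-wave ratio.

Γ = (269 − 75)/(269 + 75) = 0.564
VSWR = (1 + 0.564)/(1 − 0.564)

VSWR ≈ 3.59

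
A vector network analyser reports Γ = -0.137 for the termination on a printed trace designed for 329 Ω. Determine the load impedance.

Z_L ≈ 250 Ω

Z_L = Z_0·(1 + Γ)/(1 − Γ) = 329·(0.863)/(1.14)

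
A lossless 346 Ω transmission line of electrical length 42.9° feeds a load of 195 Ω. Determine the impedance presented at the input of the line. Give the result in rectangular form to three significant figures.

Z_in ≈ 285 + j172 Ω

tan(βl) = tan(42.9°) = 0.929
Z_in = Z_0·(Z_L + jZ_0·tanβl)/(Z_0 + jZ_L·tanβl)
     = 346·(195 + j322)/(346 + j181)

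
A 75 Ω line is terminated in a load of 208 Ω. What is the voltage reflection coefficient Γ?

Γ = 0.47

Γ = (Z_L − Z_0)/(Z_L + Z_0) = (208 − 75)/(208 + 75) = 133/283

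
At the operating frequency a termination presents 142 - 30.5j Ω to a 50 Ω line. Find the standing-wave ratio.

Γ = (Z_L − Z_0)/(Z_L + Z_0) = (92 − j30.5)/(192 − j30.5)
|Γ| = 96.9/194 = 0.499
VSWR = (1 + |Γ|)/(1 − |Γ|) = 1.5/0.501

VSWR ≈ 2.99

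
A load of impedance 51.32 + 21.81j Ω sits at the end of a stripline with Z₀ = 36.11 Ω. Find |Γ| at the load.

Γ = (Z_L − Z_0)/(Z_L + Z_0) = (15.21 + j21.81)/(87.43 + j21.81)
|Γ| = 26.6/90.1

|Γ| ≈ 0.295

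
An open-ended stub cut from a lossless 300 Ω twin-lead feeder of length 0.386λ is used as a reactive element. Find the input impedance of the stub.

βl = 2π × 0.386 = 139°
tan(βl) = -0.871
For an open-ended stub, Z_in = −jZ_0·cot(βl) = −jZ_0/tan(βl)

Z_in ≈ +j345 Ω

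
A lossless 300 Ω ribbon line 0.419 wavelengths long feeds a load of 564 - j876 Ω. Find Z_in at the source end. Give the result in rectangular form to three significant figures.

βl = 2π × 0.419 = 151°
tan(βl) = tan(151°) = -0.558
Z_in = Z_0·(Z_L + jZ_0·tanβl)/(Z_0 + jZ_L·tanβl)
     = 300·(564 − j1040)/(-189 − j315)

Z_in ≈ 494 + j834 Ω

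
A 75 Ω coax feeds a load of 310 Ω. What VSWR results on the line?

VSWR ≈ 4.13

For a purely resistive load, VSWR = R_L/Z_0 or Z_0/R_L (whichever > 1) = 310/75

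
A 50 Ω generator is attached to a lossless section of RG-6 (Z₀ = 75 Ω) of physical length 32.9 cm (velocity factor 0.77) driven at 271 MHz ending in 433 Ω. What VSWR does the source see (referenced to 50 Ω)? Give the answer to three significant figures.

λ = v/f = 0.77·c / 271 MHz = 0.852 m
βl = 2π·l/λ = 2π × 0.386 = 139°
tan(βl) = -0.871
Z_in = Z_0·(Z_L + jZ_0·tanβl)/(Z_0 + jZ_L·tanβl) = 29 + j80.4 Ω
Γ_s = (Z_in − Z_s)/(Z_in + Z_s) = (-21 + j80.4)/(79 + j80.4), |Γ_s| = 0.737
VSWR = (1 + |Γ_s|)/(1 − |Γ_s|)

VSWR ≈ 6.61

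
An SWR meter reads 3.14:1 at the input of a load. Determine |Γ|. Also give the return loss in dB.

|Γ| = (S − 1)/(S + 1) = (3.14 − 1)/(3.14 + 1) = 2.14/4.14
RL = −20·log₁₀|Γ| = −20·log₁₀(0.517)

|Γ| ≈ 0.517; return loss ≈ 5.73 dB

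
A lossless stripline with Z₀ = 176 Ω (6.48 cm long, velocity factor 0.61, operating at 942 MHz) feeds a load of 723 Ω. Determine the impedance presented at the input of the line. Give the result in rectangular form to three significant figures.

λ = v/f = 0.61·c / 942 MHz = 0.194 m
βl = 2π·l/λ = 2π × 0.334 = 120°
tan(βl) = tan(120°) = -1.73
Z_in = Z_0·(Z_L + jZ_0·tanβl)/(Z_0 + jZ_L·tanβl)
     = 176·(723 − j304)/(176 − j1250)

Z_in ≈ 56.1 + j94 Ω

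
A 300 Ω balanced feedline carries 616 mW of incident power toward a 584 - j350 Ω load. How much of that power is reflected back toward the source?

|Γ| = |(284 − j350)/(884 − j350)| = 0.474
|Γ|² = 0.225
P_refl = |Γ|²·P_inc = 138 mW, P_del = (1 − |Γ|²)·P_inc = 478 mW

P_reflected ≈ 138 mW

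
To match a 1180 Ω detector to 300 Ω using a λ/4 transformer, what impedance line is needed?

Z_qwt ≈ 595 Ω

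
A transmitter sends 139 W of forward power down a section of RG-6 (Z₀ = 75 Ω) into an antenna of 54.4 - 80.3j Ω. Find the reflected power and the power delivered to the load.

|Γ| = |(-20.6 − j80.3)/(129.4 − j80.3)| = 0.544
|Γ|² = 0.296
P_refl = |Γ|²·P_inc = 41.2 W, P_del = (1 − |Γ|²)·P_inc = 97.8 W

P_reflected ≈ 41.2 W; P_delivered ≈ 97.8 W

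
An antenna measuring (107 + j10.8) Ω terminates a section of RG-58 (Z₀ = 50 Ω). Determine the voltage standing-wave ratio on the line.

Γ = (Z_L − Z_0)/(Z_L + Z_0) = (57 + j10.8)/(157 + j10.8)
|Γ| = 58/157 = 0.369
VSWR = (1 + |Γ|)/(1 − |Γ|) = 1.37/0.631

VSWR ≈ 2.17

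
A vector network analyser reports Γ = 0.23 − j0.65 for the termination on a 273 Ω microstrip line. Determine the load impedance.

Z_L ≈ 141 − j350 Ω

Z_L = Z_0·(1 + Γ)/(1 − Γ) = 273·(1.23 − j0.65)/(0.77 + j0.65)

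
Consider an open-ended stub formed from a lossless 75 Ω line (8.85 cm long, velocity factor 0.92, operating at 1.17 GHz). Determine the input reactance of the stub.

X_in ≈ 75.2 Ω (inductive)

λ = v/f = 0.92·c / 1.17 GHz = 0.236 m
βl = 2π·l/λ = 2π × 0.375 = 135°
tan(βl) = -0.998
For an open-ended stub, Z_in = −jZ_0·cot(βl) = −jZ_0/tan(βl)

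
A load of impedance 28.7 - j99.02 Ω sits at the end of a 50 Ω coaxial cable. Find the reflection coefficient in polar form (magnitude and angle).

Γ ≈ 0.801 ∠ -50.6°

Γ = (Z_L − Z_0)/(Z_L + Z_0) = (-21.3 − j99.02)/(78.7 − j99.02)
|Γ| = 101/126 = 0.801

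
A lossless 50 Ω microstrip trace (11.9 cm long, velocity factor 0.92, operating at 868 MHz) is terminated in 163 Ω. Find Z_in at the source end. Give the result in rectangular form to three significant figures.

λ = v/f = 0.92·c / 868 MHz = 0.318 m
βl = 2π·l/λ = 2π × 0.374 = 135°
tan(βl) = tan(135°) = -1.01
Z_in = Z_0·(Z_L + jZ_0·tanβl)/(Z_0 + jZ_L·tanβl)
     = 50·(163 − j50.5)/(50 − j165)

Z_in ≈ 27.8 + j41.1 Ω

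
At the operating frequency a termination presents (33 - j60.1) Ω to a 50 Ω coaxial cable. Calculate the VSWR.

VSWR ≈ 4.12

Γ = (Z_L − Z_0)/(Z_L + Z_0) = (-17 − j60.1)/(83 − j60.1)
|Γ| = 62.5/102 = 0.609
VSWR = (1 + |Γ|)/(1 − |Γ|) = 1.61/0.391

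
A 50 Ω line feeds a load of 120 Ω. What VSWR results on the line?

Γ = (120 − 50)/(120 + 50) = 0.412
VSWR = (1 + 0.412)/(1 − 0.412)

VSWR ≈ 2.4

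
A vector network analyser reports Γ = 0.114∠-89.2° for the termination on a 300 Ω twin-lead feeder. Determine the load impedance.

Z_L ≈ 293 − j67.7 Ω

Z_L = Z_0·(1 + Γ)/(1 − Γ) = 300·(1 − j0.114)/(0.998 + j0.114)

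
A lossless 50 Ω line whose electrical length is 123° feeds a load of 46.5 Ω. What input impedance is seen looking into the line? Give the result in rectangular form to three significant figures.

Z_in ≈ 51.4 − j3.41 Ω

tan(βl) = tan(123°) = -1.54
Z_in = Z_0·(Z_L + jZ_0·tanβl)/(Z_0 + jZ_L·tanβl)
     = 50·(46.5 − j77)/(50 − j71.6)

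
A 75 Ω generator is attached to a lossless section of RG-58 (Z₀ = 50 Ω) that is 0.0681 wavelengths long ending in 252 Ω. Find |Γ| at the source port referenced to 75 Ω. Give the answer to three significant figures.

βl = 2π × 0.0681 = 24.5°
tan(βl) = 0.456
Z_in = Z_0·(Z_L + jZ_0·tanβl)/(Z_0 + jZ_L·tanβl) = 48.4 − j88.6 Ω
Γ_s = (Z_in − Z_s)/(Z_in + Z_s) = (-26.6 − j88.6)/(123 − j88.6), |Γ_s| = 0.609

|Γ| ≈ 0.609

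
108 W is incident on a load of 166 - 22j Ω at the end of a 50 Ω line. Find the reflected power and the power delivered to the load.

P_reflected ≈ 31.9 W; P_delivered ≈ 76.1 W

|Γ| = |(116 − j22)/(216 − j22)| = 0.544
|Γ|² = 0.296
P_refl = |Γ|²·P_inc = 31.9 W, P_del = (1 − |Γ|²)·P_inc = 76.1 W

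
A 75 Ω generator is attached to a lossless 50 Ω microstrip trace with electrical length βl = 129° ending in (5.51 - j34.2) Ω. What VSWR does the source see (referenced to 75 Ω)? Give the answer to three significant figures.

tan(βl) = -1.23
Z_in = Z_0·(Z_L + jZ_0·tanβl)/(Z_0 + jZ_L·tanβl) = 326 − j332 Ω
Γ_s = (Z_in − Z_s)/(Z_in + Z_s) = (251 − j332)/(401 − j332), |Γ_s| = 0.799
VSWR = (1 + |Γ_s|)/(1 − |Γ_s|)

VSWR ≈ 8.97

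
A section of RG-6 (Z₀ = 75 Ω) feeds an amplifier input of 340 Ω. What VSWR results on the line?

Γ = (340 − 75)/(340 + 75) = 0.639
VSWR = (1 + 0.639)/(1 − 0.639)

VSWR ≈ 4.53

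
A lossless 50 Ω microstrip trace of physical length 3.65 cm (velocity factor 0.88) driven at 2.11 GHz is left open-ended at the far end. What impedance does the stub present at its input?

λ = v/f = 0.88·c / 2.11 GHz = 0.125 m
βl = 2π·l/λ = 2π × 0.292 = 105°
tan(βl) = -3.73
For an open-ended stub, Z_in = −jZ_0·cot(βl) = −jZ_0/tan(βl)

Z_in ≈ +j13.4 Ω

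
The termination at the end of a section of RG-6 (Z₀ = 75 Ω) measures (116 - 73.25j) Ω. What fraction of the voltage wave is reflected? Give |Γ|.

Γ = (Z_L − Z_0)/(Z_L + Z_0) = (41 − j73.25)/(191 − j73.25)
|Γ| = 83.9/205

|Γ| ≈ 0.41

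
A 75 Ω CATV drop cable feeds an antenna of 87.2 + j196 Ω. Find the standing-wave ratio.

VSWR ≈ 7.77

Γ = (Z_L − Z_0)/(Z_L + Z_0) = (12.2 + j196)/(162.2 + j196)
|Γ| = 196/254 = 0.772
VSWR = (1 + |Γ|)/(1 − |Γ|) = 1.77/0.228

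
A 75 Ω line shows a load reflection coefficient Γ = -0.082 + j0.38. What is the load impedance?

Z_L ≈ 48.4 + j43.3 Ω

Z_L = Z_0·(1 + Γ)/(1 − Γ) = 75·(0.918 + j0.38)/(1.08 − j0.38)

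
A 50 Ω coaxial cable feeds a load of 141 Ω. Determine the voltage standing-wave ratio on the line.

VSWR ≈ 2.82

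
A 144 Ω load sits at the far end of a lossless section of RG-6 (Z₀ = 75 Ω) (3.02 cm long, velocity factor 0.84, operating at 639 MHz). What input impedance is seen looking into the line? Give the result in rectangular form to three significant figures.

Z_in ≈ 91.4 − j52.5 Ω

λ = v/f = 0.84·c / 639 MHz = 0.394 m
βl = 2π·l/λ = 2π × 0.0766 = 27.6°
tan(βl) = tan(27.6°) = 0.522
Z_in = Z_0·(Z_L + jZ_0·tanβl)/(Z_0 + jZ_L·tanβl)
     = 75·(144 + j39.2)/(75 + j75.2)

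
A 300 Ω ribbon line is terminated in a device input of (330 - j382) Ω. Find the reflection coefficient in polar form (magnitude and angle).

Γ = (Z_L − Z_0)/(Z_L + Z_0) = (30 − j382)/(630 − j382)
|Γ| = 383/737 = 0.52

Γ ≈ 0.52 ∠ -54.3°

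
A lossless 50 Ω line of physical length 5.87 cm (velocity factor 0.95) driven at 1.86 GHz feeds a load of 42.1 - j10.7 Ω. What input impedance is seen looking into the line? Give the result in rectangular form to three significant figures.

λ = v/f = 0.95·c / 1.86 GHz = 0.153 m
βl = 2π·l/λ = 2π × 0.383 = 138°
tan(βl) = tan(138°) = -0.903
Z_in = Z_0·(Z_L + jZ_0·tanβl)/(Z_0 + jZ_L·tanβl)
     = 50·(42.1 − j55.9)/(40.3 − j38)

Z_in ≈ 62.2 − j10.6 Ω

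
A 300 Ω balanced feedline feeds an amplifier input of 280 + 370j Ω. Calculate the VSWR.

Γ = (Z_L − Z_0)/(Z_L + Z_0) = (-20 + j370)/(580 + j370)
|Γ| = 371/688 = 0.539
VSWR = (1 + |Γ|)/(1 − |Γ|) = 1.54/0.461

VSWR ≈ 3.33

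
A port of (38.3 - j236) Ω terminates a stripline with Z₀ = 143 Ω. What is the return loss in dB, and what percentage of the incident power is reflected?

RL ≈ 1.23 dB; 75.3% of incident power reflected

Γ = (-104.7 − j236)/(181.3 − j236), |Γ| = 0.868
RL = −20·log₁₀(0.868) = 1.23 dB
P_refl/P_inc = |Γ|² = 0.753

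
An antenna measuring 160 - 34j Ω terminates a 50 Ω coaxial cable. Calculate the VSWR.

VSWR ≈ 3.36

Γ = (Z_L − Z_0)/(Z_L + Z_0) = (110 − j34)/(210 − j34)
|Γ| = 115/213 = 0.541
VSWR = (1 + |Γ|)/(1 − |Γ|) = 1.54/0.459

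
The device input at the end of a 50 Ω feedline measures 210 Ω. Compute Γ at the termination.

Γ = (Z_L − Z_0)/(Z_L + Z_0) = (210 − 50)/(210 + 50) = 160/260

Γ = 0.615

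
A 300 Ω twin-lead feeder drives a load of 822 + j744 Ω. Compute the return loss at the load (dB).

RL ≈ 3.41 dB

Γ = (522 + j744)/(1122 + j744), |Γ| = 0.675
RL = −20·log₁₀|Γ| = −20·log₁₀(0.675)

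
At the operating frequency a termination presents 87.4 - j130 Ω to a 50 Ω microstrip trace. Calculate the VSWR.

VSWR ≈ 6.02

Γ = (Z_L − Z_0)/(Z_L + Z_0) = (37.4 − j130)/(137.4 − j130)
|Γ| = 135/189 = 0.715
VSWR = (1 + |Γ|)/(1 − |Γ|) = 1.72/0.285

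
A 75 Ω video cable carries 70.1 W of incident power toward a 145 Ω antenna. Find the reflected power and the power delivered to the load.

P_reflected ≈ 7.1 W; P_delivered ≈ 63 W

Γ = (145 − 75)/(145 + 75) = 0.318
|Γ|² = 0.101
P_refl = |Γ|²·P_inc = 7.1 W, P_del = (1 − |Γ|²)·P_inc = 63 W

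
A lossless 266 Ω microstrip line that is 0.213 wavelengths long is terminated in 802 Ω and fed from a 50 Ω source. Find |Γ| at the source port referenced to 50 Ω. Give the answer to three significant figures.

βl = 2π × 0.213 = 76.7°
tan(βl) = 4.22
Z_in = Z_0·(Z_L + jZ_0·tanβl)/(Z_0 + jZ_L·tanβl) = 92.6 − j55.7 Ω
Γ_s = (Z_in − Z_s)/(Z_in + Z_s) = (42.6 − j55.7)/(143 − j55.7), |Γ_s| = 0.458

|Γ| ≈ 0.458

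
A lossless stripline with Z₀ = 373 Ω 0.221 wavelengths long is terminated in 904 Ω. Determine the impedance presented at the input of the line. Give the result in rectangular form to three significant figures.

βl = 2π × 0.221 = 79.6°
tan(βl) = tan(79.6°) = 5.43
Z_in = Z_0·(Z_L + jZ_0·tanβl)/(Z_0 + jZ_L·tanβl)
     = 373·(904 + j2020)/(373 + j4910)

Z_in ≈ 158 − j56.7 Ω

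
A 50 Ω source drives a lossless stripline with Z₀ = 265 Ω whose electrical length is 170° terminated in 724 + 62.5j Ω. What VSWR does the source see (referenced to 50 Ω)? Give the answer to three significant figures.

VSWR ≈ 14.1

tan(βl) = -0.176
Z_in = Z_0·(Z_L + jZ_0·tanβl)/(Z_0 + jZ_L·tanβl) = 567 + j277 Ω
Γ_s = (Z_in − Z_s)/(Z_in + Z_s) = (517 + j277)/(617 + j277), |Γ_s| = 0.867
VSWR = (1 + |Γ_s|)/(1 − |Γ_s|)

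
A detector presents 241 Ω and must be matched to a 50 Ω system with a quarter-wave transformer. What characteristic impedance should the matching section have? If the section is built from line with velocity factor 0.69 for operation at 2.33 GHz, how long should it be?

Z_qwt = √(Z_0·R_L) = √(50 × 241) = √12050
λ = 0.69·c/f = 0.0888 m, so l = λ/4 = 0.0222 m

Z_qwt ≈ 110 Ω; length ≈ 2.22 cm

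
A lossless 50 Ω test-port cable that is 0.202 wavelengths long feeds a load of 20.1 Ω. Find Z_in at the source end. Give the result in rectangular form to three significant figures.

βl = 2π × 0.202 = 72.7°
tan(βl) = tan(72.7°) = 3.21
Z_in = Z_0·(Z_L + jZ_0·tanβl)/(Z_0 + jZ_L·tanβl)
     = 50·(20.1 + j161)/(50 + j64.6)

Z_in ≈ 85.3 + j50.5 Ω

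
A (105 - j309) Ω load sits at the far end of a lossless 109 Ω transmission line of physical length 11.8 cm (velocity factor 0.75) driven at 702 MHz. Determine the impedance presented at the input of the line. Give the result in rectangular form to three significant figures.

λ = v/f = 0.75·c / 702 MHz = 0.321 m
βl = 2π·l/λ = 2π × 0.368 = 133°
tan(βl) = tan(133°) = -1.09
Z_in = Z_0·(Z_L + jZ_0·tanβl)/(Z_0 + jZ_L·tanβl)
     = 109·(105 − j428)/(-228 − j114)

Z_in ≈ 42 + j184 Ω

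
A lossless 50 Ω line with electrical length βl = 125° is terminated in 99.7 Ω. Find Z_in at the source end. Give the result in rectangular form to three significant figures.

Z_in ≈ 33.3 + j23.3 Ω

tan(βl) = tan(125°) = -1.43
Z_in = Z_0·(Z_L + jZ_0·tanβl)/(Z_0 + jZ_L·tanβl)
     = 50·(99.7 − j71.4)/(50 − j142)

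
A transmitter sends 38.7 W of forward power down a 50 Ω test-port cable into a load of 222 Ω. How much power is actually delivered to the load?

P_delivered ≈ 23.2 W

Γ = (222 − 50)/(222 + 50) = 0.632
|Γ|² = 0.4
P_refl = |Γ|²·P_inc = 15.5 W, P_del = (1 − |Γ|²)·P_inc = 23.2 W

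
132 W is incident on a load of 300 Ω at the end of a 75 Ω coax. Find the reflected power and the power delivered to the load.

Γ = (300 − 75)/(300 + 75) = 0.6
|Γ|² = 0.36
P_refl = |Γ|²·P_inc = 47.5 W, P_del = (1 − |Γ|²)·P_inc = 84.5 W

P_reflected ≈ 47.5 W; P_delivered ≈ 84.5 W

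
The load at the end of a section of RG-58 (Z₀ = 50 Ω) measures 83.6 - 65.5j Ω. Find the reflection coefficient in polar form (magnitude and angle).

Γ = (Z_L − Z_0)/(Z_L + Z_0) = (33.6 − j65.5)/(133.6 − j65.5)
|Γ| = 73.6/149 = 0.495

Γ ≈ 0.495 ∠ -36.7°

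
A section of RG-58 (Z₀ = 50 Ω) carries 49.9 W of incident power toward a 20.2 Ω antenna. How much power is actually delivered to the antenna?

Γ = (20.2 − 50)/(20.2 + 50) = -0.425
|Γ|² = 0.18
P_refl = |Γ|²·P_inc = 8.99 W, P_del = (1 − |Γ|²)·P_inc = 40.9 W

P_delivered ≈ 40.9 W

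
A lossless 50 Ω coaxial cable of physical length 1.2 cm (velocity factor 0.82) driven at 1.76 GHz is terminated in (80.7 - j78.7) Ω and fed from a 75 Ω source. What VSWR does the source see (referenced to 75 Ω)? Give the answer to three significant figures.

VSWR ≈ 4.05

λ = v/f = 0.82·c / 1.76 GHz = 0.14 m
βl = 2π·l/λ = 2π × 0.0859 = 30.9°
tan(βl) = 0.599
Z_in = Z_0·(Z_L + jZ_0·tanβl)/(Z_0 + jZ_L·tanβl) = 23.3 − j36.7 Ω
Γ_s = (Z_in − Z_s)/(Z_in + Z_s) = (-51.7 − j36.7)/(98.3 − j36.7), |Γ_s| = 0.604
VSWR = (1 + |Γ_s|)/(1 − |Γ_s|)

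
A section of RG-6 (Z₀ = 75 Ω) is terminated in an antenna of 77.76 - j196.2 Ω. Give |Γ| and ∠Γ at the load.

Γ = (Z_L − Z_0)/(Z_L + Z_0) = (2.76 − j196.2)/(152.8 − j196.2)
|Γ| = 196/249 = 0.789

Γ ≈ 0.789 ∠ -37.1°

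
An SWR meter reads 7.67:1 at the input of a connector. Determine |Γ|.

|Γ| ≈ 0.769

|Γ| = (S − 1)/(S + 1) = (7.67 − 1)/(7.67 + 1) = 6.67/8.67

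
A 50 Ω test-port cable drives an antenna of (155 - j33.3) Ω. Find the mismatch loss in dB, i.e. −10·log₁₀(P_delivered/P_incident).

Γ = (105 − j33.3)/(205 − j33.3), |Γ| = 0.53
|Γ|² = 0.281, so P_del/P_inc = 1 − |Γ|² = 0.719
ML = −10·log₁₀(1 − |Γ|²)

mismatch loss ≈ 1.43 dB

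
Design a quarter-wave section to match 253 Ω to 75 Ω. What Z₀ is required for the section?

Z_qwt ≈ 138 Ω

Z_qwt = √(Z_0·R_L) = √(75 × 253) = √18980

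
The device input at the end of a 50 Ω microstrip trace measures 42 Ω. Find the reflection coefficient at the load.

Γ = -0.087

Γ = (Z_L − Z_0)/(Z_L + Z_0) = (42 − 50)/(42 + 50) = -8/92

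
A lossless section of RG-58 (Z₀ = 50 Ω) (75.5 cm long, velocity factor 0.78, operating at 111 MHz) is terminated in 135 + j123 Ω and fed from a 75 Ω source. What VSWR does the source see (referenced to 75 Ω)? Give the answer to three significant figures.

VSWR ≈ 6.75

λ = v/f = 0.78·c / 111 MHz = 2.11 m
βl = 2π·l/λ = 2π × 0.358 = 129°
tan(βl) = -1.24
Z_in = Z_0·(Z_L + jZ_0·tanβl)/(Z_0 + jZ_L·tanβl) = 12.4 + j25.4 Ω
Γ_s = (Z_in − Z_s)/(Z_in + Z_s) = (-62.6 + j25.4)/(87.4 + j25.4), |Γ_s| = 0.742
VSWR = (1 + |Γ_s|)/(1 − |Γ_s|)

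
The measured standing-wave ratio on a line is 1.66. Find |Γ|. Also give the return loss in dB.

|Γ| ≈ 0.248; return loss ≈ 12.1 dB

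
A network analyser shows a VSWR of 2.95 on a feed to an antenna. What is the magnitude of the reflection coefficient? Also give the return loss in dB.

|Γ| = (S − 1)/(S + 1) = (2.95 − 1)/(2.95 + 1) = 1.95/3.95
RL = −20·log₁₀|Γ| = −20·log₁₀(0.494)

|Γ| ≈ 0.494; return loss ≈ 6.13 dB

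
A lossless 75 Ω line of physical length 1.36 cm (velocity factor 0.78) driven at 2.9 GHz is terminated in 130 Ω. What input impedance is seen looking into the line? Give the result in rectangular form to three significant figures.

Z_in ≈ 51.5 − j25.4 Ω

λ = v/f = 0.78·c / 2.9 GHz = 0.0807 m
βl = 2π·l/λ = 2π × 0.169 = 60.7°
tan(βl) = tan(60.7°) = 1.78
Z_in = Z_0·(Z_L + jZ_0·tanβl)/(Z_0 + jZ_L·tanβl)
     = 75·(130 + j134)/(75 + j231)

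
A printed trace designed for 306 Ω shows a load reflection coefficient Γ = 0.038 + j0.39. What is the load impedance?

Z_L ≈ 240 + j222 Ω

Z_L = Z_0·(1 + Γ)/(1 − Γ) = 306·(1.04 + j0.39)/(0.962 − j0.39)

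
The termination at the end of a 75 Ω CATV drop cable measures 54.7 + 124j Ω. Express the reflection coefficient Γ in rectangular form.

Γ ≈ 0.396 + j0.578

Γ = (Z_L − Z_0)/(Z_L + Z_0) = (-20.3 + j124)/(129.7 + j124)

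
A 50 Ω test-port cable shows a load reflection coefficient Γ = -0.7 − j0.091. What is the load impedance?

Z_L ≈ 8.66 − j3.14 Ω

Z_L = Z_0·(1 + Γ)/(1 − Γ) = 50·(0.3 − j0.091)/(1.7 + j0.091)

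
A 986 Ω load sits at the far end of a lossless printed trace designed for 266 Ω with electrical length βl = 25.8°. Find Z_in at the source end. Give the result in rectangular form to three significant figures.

tan(βl) = tan(25.8°) = 0.483
Z_in = Z_0·(Z_L + jZ_0·tanβl)/(Z_0 + jZ_L·tanβl)
     = 266·(986 + j129)/(266 + j477)

Z_in ≈ 289 − j389 Ω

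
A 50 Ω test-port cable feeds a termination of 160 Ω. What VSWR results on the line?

VSWR ≈ 3.2

For a purely resistive load, VSWR = R_L/Z_0 or Z_0/R_L (whichever > 1) = 160/50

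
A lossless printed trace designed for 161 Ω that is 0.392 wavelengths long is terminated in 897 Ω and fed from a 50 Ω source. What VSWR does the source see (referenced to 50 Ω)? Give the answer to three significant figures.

βl = 2π × 0.392 = 141°
tan(βl) = -0.806
Z_in = Z_0·(Z_L + jZ_0·tanβl)/(Z_0 + jZ_L·tanβl) = 69.9 + j184 Ω
Γ_s = (Z_in − Z_s)/(Z_in + Z_s) = (19.9 + j184)/(120 + j184), |Γ_s| = 0.843
VSWR = (1 + |Γ_s|)/(1 − |Γ_s|)

VSWR ≈ 11.7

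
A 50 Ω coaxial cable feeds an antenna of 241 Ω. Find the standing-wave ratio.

VSWR ≈ 4.82

Γ = (241 − 50)/(241 + 50) = 0.656
VSWR = (1 + 0.656)/(1 − 0.656)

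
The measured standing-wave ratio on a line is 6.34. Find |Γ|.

|Γ| ≈ 0.728

|Γ| = (S − 1)/(S + 1) = (6.34 − 1)/(6.34 + 1) = 5.34/7.34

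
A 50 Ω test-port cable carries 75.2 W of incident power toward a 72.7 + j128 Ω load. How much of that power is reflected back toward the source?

|Γ| = |(22.7 + j128)/(122.7 + j128)| = 0.733
|Γ|² = 0.538
P_refl = |Γ|²·P_inc = 40.4 W, P_del = (1 − |Γ|²)·P_inc = 34.8 W

P_reflected ≈ 40.4 W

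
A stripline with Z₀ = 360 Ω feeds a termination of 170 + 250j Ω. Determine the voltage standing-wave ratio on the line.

VSWR ≈ 3.31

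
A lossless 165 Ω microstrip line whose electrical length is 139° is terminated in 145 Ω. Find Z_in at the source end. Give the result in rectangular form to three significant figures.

Z_in ≈ 161 − j20.6 Ω

tan(βl) = tan(139°) = -0.869
Z_in = Z_0·(Z_L + jZ_0·tanβl)/(Z_0 + jZ_L·tanβl)
     = 165·(145 − j143)/(165 − j126)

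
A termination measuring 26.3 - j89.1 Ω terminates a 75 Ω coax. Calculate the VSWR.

VSWR ≈ 7.09

Γ = (Z_L − Z_0)/(Z_L + Z_0) = (-48.7 − j89.1)/(101.3 − j89.1)
|Γ| = 102/135 = 0.753
VSWR = (1 + |Γ|)/(1 − |Γ|) = 1.75/0.247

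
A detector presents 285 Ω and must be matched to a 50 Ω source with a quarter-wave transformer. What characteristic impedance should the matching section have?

Z_qwt ≈ 119 Ω

Z_qwt = √(Z_0·R_L) = √(50 × 285) = √14250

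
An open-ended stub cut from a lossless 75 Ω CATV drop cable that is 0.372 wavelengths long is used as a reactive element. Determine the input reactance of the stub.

X_in ≈ 72.2 Ω (inductive)

βl = 2π × 0.372 = 134°
tan(βl) = -1.04
For an open-ended stub, Z_in = −jZ_0·cot(βl) = −jZ_0/tan(βl)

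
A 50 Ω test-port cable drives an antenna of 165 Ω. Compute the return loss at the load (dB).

RL ≈ 5.43 dB

Γ = (165 − 50)/(165 + 50) = 0.535
RL = −20·log₁₀|Γ| = −20·log₁₀(0.535)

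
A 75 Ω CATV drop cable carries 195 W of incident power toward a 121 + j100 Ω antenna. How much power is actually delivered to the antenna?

P_delivered ≈ 146 W

|Γ| = |(46 + j100)/(196 + j100)| = 0.5
|Γ|² = 0.25
P_refl = |Γ|²·P_inc = 48.8 W, P_del = (1 − |Γ|²)·P_inc = 146 W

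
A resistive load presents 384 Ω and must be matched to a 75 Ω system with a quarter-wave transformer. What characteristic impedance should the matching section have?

Z_qwt = √(Z_0·R_L) = √(75 × 384) = √28800

Z_qwt ≈ 170 Ω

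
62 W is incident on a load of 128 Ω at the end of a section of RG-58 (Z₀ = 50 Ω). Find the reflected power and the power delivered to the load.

P_reflected ≈ 11.9 W; P_delivered ≈ 50.1 W

Γ = (128 − 50)/(128 + 50) = 0.438
|Γ|² = 0.192
P_refl = |Γ|²·P_inc = 11.9 W, P_del = (1 − |Γ|²)·P_inc = 50.1 W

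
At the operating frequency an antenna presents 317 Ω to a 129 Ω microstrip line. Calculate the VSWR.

VSWR ≈ 2.46

Γ = (317 − 129)/(317 + 129) = 0.422
VSWR = (1 + 0.422)/(1 − 0.422)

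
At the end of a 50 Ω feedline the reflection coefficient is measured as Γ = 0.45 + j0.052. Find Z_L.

Z_L ≈ 130 + j17 Ω

Z_L = Z_0·(1 + Γ)/(1 − Γ) = 50·(1.45 + j0.052)/(0.55 − j0.052)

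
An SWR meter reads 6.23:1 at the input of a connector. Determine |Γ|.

|Γ| = (S − 1)/(S + 1) = (6.23 − 1)/(6.23 + 1) = 5.23/7.23

|Γ| ≈ 0.723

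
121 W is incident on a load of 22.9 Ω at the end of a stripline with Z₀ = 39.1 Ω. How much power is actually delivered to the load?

P_delivered ≈ 113 W

Γ = (22.9 − 39.1)/(22.9 + 39.1) = -0.261
|Γ|² = 0.0683
P_refl = |Γ|²·P_inc = 8.26 W, P_del = (1 − |Γ|²)·P_inc = 113 W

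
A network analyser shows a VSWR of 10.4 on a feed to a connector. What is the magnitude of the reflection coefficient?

|Γ| ≈ 0.825

|Γ| = (S − 1)/(S + 1) = (10.4 − 1)/(10.4 + 1) = 9.4/11.4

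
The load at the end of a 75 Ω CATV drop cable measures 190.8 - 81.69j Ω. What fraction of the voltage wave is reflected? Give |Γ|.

|Γ| ≈ 0.51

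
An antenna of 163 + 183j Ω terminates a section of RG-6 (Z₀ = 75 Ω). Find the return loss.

Γ = (88 + j183)/(238 + j183), |Γ| = 0.676
RL = −20·log₁₀|Γ| = −20·log₁₀(0.676)

RL ≈ 3.4 dB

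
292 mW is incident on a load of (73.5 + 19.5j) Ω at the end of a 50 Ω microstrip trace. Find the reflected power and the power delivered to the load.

P_reflected ≈ 17.4 mW; P_delivered ≈ 275 mW

|Γ| = |(23.5 + j19.5)/(123.5 + j19.5)| = 0.244
|Γ|² = 0.0597
P_refl = |Γ|²·P_inc = 17.4 mW, P_del = (1 − |Γ|²)·P_inc = 275 mW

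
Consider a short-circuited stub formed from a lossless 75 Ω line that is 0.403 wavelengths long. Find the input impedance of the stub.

βl = 2π × 0.403 = 145°
tan(βl) = -0.698
For a short-circuited stub, Z_in = jZ_0·tan(βl)

Z_in ≈ −j52.4 Ω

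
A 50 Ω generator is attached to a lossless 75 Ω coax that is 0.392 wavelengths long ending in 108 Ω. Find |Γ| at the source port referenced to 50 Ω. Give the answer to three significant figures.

|Γ| ≈ 0.294

βl = 2π × 0.392 = 141°
tan(βl) = -0.806
Z_in = Z_0·(Z_L + jZ_0·tanβl)/(Z_0 + jZ_L·tanβl) = 75.9 + j27.6 Ω
Γ_s = (Z_in − Z_s)/(Z_in + Z_s) = (25.9 + j27.6)/(126 + j27.6), |Γ_s| = 0.294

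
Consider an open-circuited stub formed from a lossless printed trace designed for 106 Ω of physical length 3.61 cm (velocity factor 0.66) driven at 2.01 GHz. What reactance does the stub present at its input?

X_in ≈ 95.2 Ω (inductive)

λ = v/f = 0.66·c / 2.01 GHz = 0.0985 m
βl = 2π·l/λ = 2π × 0.366 = 132°
tan(βl) = -1.11
For an open-circuited stub, Z_in = −jZ_0·cot(βl) = −jZ_0/tan(βl)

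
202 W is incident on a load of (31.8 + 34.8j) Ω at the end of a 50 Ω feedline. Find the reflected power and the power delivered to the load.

|Γ| = |(-18.2 + j34.8)/(81.8 + j34.8)| = 0.442
|Γ|² = 0.195
P_refl = |Γ|²·P_inc = 39.4 W, P_del = (1 − |Γ|²)·P_inc = 163 W

P_reflected ≈ 39.4 W; P_delivered ≈ 163 W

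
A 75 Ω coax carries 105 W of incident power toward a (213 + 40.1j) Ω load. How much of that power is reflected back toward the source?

|Γ| = |(138 + j40.1)/(288 + j40.1)| = 0.494
|Γ|² = 0.244
P_refl = |Γ|²·P_inc = 25.6 W, P_del = (1 − |Γ|²)·P_inc = 79.4 W

P_reflected ≈ 25.6 W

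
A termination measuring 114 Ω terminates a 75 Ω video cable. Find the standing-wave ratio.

Γ = (114 − 75)/(114 + 75) = 0.206
VSWR = (1 + 0.206)/(1 − 0.206)

VSWR ≈ 1.52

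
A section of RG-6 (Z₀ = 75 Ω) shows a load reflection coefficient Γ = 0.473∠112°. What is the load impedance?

Z_L ≈ 36.9 + j41.7 Ω

Z_L = Z_0·(1 + Γ)/(1 − Γ) = 75·(0.823 + j0.439)/(1.18 − j0.439)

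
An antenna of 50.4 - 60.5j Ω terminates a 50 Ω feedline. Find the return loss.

Γ = (0.4 − j60.5)/(100.4 − j60.5), |Γ| = 0.516
RL = −20·log₁₀|Γ| = −20·log₁₀(0.516)

RL ≈ 5.74 dB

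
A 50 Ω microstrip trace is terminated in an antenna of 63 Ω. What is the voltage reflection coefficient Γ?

Γ = 0.115

Γ = (Z_L − Z_0)/(Z_L + Z_0) = (63 − 50)/(63 + 50) = 13/113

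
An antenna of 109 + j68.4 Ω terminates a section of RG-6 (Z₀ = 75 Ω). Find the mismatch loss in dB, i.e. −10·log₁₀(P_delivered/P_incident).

mismatch loss ≈ 0.713 dB

Γ = (34 + j68.4)/(184 + j68.4), |Γ| = 0.389
|Γ|² = 0.151, so P_del/P_inc = 1 − |Γ|² = 0.849
ML = −10·log₁₀(1 − |Γ|²)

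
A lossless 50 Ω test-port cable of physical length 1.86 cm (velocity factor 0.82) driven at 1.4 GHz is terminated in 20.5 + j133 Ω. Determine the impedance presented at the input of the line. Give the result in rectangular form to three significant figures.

λ = v/f = 0.82·c / 1.4 GHz = 0.176 m
βl = 2π·l/λ = 2π × 0.106 = 38.1°
tan(βl) = tan(38.1°) = 0.784
Z_in = Z_0·(Z_L + jZ_0·tanβl)/(Z_0 + jZ_L·tanβl)
     = 50·(20.5 + j172)/(-54.3 + j16.1)

Z_in ≈ 25.8 − j151 Ω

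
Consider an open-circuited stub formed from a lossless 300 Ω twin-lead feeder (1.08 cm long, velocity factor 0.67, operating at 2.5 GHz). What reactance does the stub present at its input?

X_in ≈ -267 Ω (capacitive)

λ = v/f = 0.67·c / 2.5 GHz = 0.0804 m
βl = 2π·l/λ = 2π × 0.134 = 48.4°
tan(βl) = 1.12
For an open-circuited stub, Z_in = −jZ_0·cot(βl) = −jZ_0/tan(βl)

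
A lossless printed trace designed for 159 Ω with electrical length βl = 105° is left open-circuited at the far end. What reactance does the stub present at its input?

X_in ≈ 42.6 Ω (inductive)

tan(βl) = -3.73
For an open-circuited stub, Z_in = −jZ_0·cot(βl) = −jZ_0/tan(βl)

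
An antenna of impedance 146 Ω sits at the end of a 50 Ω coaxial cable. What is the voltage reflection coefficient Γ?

Γ = 0.49

Γ = (Z_L − Z_0)/(Z_L + Z_0) = (146 − 50)/(146 + 50) = 96/196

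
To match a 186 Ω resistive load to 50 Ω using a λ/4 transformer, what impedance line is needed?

Z_qwt ≈ 96.4 Ω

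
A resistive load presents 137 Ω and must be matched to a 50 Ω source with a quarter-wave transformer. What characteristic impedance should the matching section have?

Z_qwt = √(Z_0·R_L) = √(50 × 137) = √6850

Z_qwt ≈ 82.8 Ω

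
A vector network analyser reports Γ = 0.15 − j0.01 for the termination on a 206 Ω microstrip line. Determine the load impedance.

Z_L ≈ 279 − j5.7 Ω

Z_L = Z_0·(1 + Γ)/(1 − Γ) = 206·(1.15 − j0.01)/(0.85 + j0.01)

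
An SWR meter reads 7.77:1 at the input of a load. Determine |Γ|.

|Γ| = (S − 1)/(S + 1) = (7.77 − 1)/(7.77 + 1) = 6.77/8.77

|Γ| ≈ 0.772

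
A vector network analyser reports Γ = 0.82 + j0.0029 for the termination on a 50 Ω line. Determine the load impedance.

Z_L ≈ 505 + j8.95 Ω

Z_L = Z_0·(1 + Γ)/(1 − Γ) = 50·(1.82 + j0.0029)/(0.18 − j0.0029)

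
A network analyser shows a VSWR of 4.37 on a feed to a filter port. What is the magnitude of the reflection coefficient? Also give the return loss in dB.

|Γ| = (S − 1)/(S + 1) = (4.37 − 1)/(4.37 + 1) = 3.37/5.37
RL = −20·log₁₀|Γ| = −20·log₁₀(0.628)

|Γ| ≈ 0.628; return loss ≈ 4.05 dB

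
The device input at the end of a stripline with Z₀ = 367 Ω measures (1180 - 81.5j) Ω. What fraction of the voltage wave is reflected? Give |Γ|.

Γ = (Z_L − Z_0)/(Z_L + Z_0) = (813 − j81.5)/(1547 − j81.5)
|Γ| = 817/1550

|Γ| ≈ 0.527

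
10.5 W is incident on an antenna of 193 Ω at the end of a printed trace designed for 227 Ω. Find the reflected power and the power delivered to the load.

P_reflected ≈ 0.0688 W; P_delivered ≈ 10.4 W

Γ = (193 − 227)/(193 + 227) = -0.081
|Γ|² = 0.00655
P_refl = |Γ|²·P_inc = 0.0688 W, P_del = (1 − |Γ|²)·P_inc = 10.4 W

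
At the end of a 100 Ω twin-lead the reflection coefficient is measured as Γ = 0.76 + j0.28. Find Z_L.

Z_L ≈ 253 + j412 Ω

Z_L = Z_0·(1 + Γ)/(1 − Γ) = 100·(1.76 + j0.28)/(0.24 − j0.28)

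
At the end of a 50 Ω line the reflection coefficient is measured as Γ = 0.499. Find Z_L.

Z_L = Z_0·(1 + Γ)/(1 − Γ) = 50·(1.5)/(0.501)

Z_L ≈ 150 Ω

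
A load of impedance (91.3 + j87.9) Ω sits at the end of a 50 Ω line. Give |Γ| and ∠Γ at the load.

Γ ≈ 0.584 ∠ 32.9°

Γ = (Z_L − Z_0)/(Z_L + Z_0) = (41.3 + j87.9)/(141.3 + j87.9)
|Γ| = 97.1/166 = 0.584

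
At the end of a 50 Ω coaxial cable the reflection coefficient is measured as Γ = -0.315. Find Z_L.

Z_L ≈ 26 Ω

Z_L = Z_0·(1 + Γ)/(1 − Γ) = 50·(0.685)/(1.31)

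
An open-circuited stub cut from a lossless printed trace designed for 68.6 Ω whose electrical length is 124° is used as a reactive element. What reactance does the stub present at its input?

X_in ≈ 46.3 Ω (inductive)

tan(βl) = -1.48
For an open-circuited stub, Z_in = −jZ_0·cot(βl) = −jZ_0/tan(βl)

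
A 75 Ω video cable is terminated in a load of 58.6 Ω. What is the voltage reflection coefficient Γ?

Γ = (Z_L − Z_0)/(Z_L + Z_0) = (58.6 − 75)/(58.6 + 75) = -16.4/133.6

Γ = -0.123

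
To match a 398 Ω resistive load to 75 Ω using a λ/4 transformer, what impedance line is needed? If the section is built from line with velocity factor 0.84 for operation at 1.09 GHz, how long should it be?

Z_qwt = √(Z_0·R_L) = √(75 × 398) = √29850
λ = 0.84·c/f = 0.231 m, so l = λ/4 = 0.0578 m

Z_qwt ≈ 173 Ω; length ≈ 5.78 cm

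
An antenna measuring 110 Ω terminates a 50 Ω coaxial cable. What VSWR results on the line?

VSWR ≈ 2.2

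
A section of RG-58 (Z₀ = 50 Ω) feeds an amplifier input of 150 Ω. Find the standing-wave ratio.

VSWR ≈ 3

Γ = (150 − 50)/(150 + 50) = 0.5
VSWR = (1 + 0.5)/(1 − 0.5)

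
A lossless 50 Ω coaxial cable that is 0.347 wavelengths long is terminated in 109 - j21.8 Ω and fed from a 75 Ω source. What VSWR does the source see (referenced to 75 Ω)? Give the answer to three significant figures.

βl = 2π × 0.347 = 125°
tan(βl) = -1.43
Z_in = Z_0·(Z_L + jZ_0·tanβl)/(Z_0 + jZ_L·tanβl) = 33.6 + j30.9 Ω
Γ_s = (Z_in − Z_s)/(Z_in + Z_s) = (-41.4 + j30.9)/(109 + j30.9), |Γ_s| = 0.457
VSWR = (1 + |Γ_s|)/(1 − |Γ_s|)

VSWR ≈ 2.68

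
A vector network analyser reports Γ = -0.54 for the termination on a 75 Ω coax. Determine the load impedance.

Z_L = Z_0·(1 + Γ)/(1 − Γ) = 75·(0.46)/(1.54)

Z_L ≈ 22.4 Ω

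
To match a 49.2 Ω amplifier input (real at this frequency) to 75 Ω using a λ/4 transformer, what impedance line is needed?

Z_qwt ≈ 60.7 Ω

Z_qwt = √(Z_0·R_L) = √(75 × 49.2) = √3690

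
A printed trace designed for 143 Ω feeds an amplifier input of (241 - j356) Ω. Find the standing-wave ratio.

VSWR ≈ 5.78

Γ = (Z_L − Z_0)/(Z_L + Z_0) = (98 − j356)/(384 − j356)
|Γ| = 369/524 = 0.705
VSWR = (1 + |Γ|)/(1 − |Γ|) = 1.71/0.295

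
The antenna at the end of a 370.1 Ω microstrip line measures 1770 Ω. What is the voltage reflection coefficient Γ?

Γ = (Z_L − Z_0)/(Z_L + Z_0) = (1770 − 370.1)/(1770 + 370.1) = 1400/2140

Γ = 0.654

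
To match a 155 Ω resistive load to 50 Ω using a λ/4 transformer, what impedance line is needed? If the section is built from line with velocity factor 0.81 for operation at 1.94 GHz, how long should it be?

Z_qwt = √(Z_0·R_L) = √(50 × 155) = √7750
λ = 0.81·c/f = 0.125 m, so l = λ/4 = 0.0313 m

Z_qwt ≈ 88 Ω; length ≈ 3.13 cm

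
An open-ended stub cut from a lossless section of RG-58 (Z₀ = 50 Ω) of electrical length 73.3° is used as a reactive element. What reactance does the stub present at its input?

X_in ≈ -15 Ω (capacitive)

tan(βl) = 3.33
For an open-ended stub, Z_in = −jZ_0·cot(βl) = −jZ_0/tan(βl)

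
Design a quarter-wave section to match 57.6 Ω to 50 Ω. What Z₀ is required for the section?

Z_qwt ≈ 53.7 Ω

Z_qwt = √(Z_0·R_L) = √(50 × 57.6) = √2880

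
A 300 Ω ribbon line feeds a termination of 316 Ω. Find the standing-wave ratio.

VSWR ≈ 1.05

For a purely resistive load, VSWR = R_L/Z_0 or Z_0/R_L (whichever > 1) = 316/300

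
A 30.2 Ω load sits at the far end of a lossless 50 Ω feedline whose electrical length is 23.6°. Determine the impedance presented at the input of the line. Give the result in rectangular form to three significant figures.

Z_in ≈ 33.6 + j13 Ω

tan(βl) = tan(23.6°) = 0.437
Z_in = Z_0·(Z_L + jZ_0·tanβl)/(Z_0 + jZ_L·tanβl)
     = 50·(30.2 + j21.8)/(50 + j13.2)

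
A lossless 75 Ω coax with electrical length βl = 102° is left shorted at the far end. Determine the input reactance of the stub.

X_in ≈ -353 Ω (capacitive)

tan(βl) = -4.7
For a shorted stub, Z_in = jZ_0·tan(βl)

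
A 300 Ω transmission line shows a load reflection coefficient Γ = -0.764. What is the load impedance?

Z_L ≈ 40.1 Ω

Z_L = Z_0·(1 + Γ)/(1 − Γ) = 300·(0.236)/(1.76)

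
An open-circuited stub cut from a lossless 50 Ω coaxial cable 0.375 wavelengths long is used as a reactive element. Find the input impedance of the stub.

Z_in ≈ +j50 Ω

βl = 2π × 0.375 = 135°
tan(βl) = -1
For an open-circuited stub, Z_in = −jZ_0·cot(βl) = −jZ_0/tan(βl)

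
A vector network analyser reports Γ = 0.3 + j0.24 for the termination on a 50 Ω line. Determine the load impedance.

Z_L = Z_0·(1 + Γ)/(1 − Γ) = 50·(1.3 + j0.24)/(0.7 − j0.24)

Z_L ≈ 77.8 + j43.8 Ω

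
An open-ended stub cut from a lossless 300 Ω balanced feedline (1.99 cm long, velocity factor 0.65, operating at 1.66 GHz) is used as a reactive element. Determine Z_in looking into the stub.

λ = v/f = 0.65·c / 1.66 GHz = 0.117 m
βl = 2π·l/λ = 2π × 0.169 = 61°
tan(βl) = 1.8
For an open-ended stub, Z_in = −jZ_0·cot(βl) = −jZ_0/tan(βl)

Z_in ≈ −j166 Ω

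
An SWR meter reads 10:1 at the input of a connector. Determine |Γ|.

|Γ| ≈ 0.818

|Γ| = (S − 1)/(S + 1) = (10 − 1)/(10 + 1) = 9/11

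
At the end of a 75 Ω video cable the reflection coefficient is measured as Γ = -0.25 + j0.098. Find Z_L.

Z_L ≈ 44.3 + j9.35 Ω

Z_L = Z_0·(1 + Γ)/(1 − Γ) = 75·(0.75 + j0.098)/(1.25 − j0.098)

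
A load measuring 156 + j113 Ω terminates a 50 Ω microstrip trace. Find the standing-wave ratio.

VSWR ≈ 4.87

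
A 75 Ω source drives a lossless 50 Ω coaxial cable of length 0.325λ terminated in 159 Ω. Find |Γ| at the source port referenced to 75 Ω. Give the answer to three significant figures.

|Γ| ≈ 0.619

βl = 2π × 0.325 = 117°
tan(βl) = -1.96
Z_in = Z_0·(Z_L + jZ_0·tanβl)/(Z_0 + jZ_L·tanβl) = 19.3 + j22.4 Ω
Γ_s = (Z_in − Z_s)/(Z_in + Z_s) = (-55.7 + j22.4)/(94.3 + j22.4), |Γ_s| = 0.619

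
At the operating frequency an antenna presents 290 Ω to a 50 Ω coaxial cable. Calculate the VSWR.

Γ = (290 − 50)/(290 + 50) = 0.706
VSWR = (1 + 0.706)/(1 − 0.706)

VSWR ≈ 5.8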